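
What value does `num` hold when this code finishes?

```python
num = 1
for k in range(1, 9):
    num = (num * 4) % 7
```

Let's trace through this code step by step.

Initialize: num = 1
Entering loop: for k in range(1, 9):

After execution: num = 2
2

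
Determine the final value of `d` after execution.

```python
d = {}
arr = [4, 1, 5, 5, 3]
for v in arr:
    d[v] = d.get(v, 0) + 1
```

Let's trace through this code step by step.

Initialize: d = {}
Initialize: arr = [4, 1, 5, 5, 3]
Entering loop: for v in arr:

After execution: d = {4: 1, 1: 1, 5: 2, 3: 1}
{4: 1, 1: 1, 5: 2, 3: 1}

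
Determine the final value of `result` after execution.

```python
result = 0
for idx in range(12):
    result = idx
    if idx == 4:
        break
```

Let's trace through this code step by step.

Initialize: result = 0
Entering loop: for idx in range(12):

After execution: result = 4
4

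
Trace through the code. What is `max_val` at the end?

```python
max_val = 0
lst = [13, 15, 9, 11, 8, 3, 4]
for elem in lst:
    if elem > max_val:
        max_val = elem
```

Let's trace through this code step by step.

Initialize: max_val = 0
Initialize: lst = [13, 15, 9, 11, 8, 3, 4]
Entering loop: for elem in lst:

After execution: max_val = 15
15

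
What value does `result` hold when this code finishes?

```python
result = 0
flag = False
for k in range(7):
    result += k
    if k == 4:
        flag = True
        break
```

Let's trace through this code step by step.

Initialize: result = 0
Initialize: flag = False
Entering loop: for k in range(7):

After execution: result = 10
10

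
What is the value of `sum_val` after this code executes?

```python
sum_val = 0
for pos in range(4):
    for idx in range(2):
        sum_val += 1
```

Let's trace through this code step by step.

Initialize: sum_val = 0
Entering loop: for pos in range(4):

After execution: sum_val = 8
8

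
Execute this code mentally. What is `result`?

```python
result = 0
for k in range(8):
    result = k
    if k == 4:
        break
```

Let's trace through this code step by step.

Initialize: result = 0
Entering loop: for k in range(8):

After execution: result = 4
4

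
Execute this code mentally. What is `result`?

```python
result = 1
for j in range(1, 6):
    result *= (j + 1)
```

Let's trace through this code step by step.

Initialize: result = 1
Entering loop: for j in range(1, 6):

After execution: result = 720
720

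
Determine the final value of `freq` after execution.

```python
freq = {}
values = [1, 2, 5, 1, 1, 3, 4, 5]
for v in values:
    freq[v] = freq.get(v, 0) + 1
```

Let's trace through this code step by step.

Initialize: freq = {}
Initialize: values = [1, 2, 5, 1, 1, 3, 4, 5]
Entering loop: for v in values:

After execution: freq = {1: 3, 2: 1, 5: 2, 3: 1, 4: 1}
{1: 3, 2: 1, 5: 2, 3: 1, 4: 1}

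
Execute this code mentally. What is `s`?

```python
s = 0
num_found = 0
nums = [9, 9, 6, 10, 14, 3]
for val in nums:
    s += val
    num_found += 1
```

Let's trace through this code step by step.

Initialize: s = 0
Initialize: num_found = 0
Initialize: nums = [9, 9, 6, 10, 14, 3]
Entering loop: for val in nums:

After execution: s = 51
51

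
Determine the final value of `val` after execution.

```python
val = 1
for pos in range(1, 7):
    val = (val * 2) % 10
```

Let's trace through this code step by step.

Initialize: val = 1
Entering loop: for pos in range(1, 7):

After execution: val = 4
4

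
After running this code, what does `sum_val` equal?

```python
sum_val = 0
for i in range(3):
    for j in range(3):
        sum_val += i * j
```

Let's trace through this code step by step.

Initialize: sum_val = 0
Entering loop: for i in range(3):

After execution: sum_val = 9
9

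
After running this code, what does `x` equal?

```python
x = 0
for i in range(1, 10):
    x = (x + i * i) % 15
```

Let's trace through this code step by step.

Initialize: x = 0
Entering loop: for i in range(1, 10):

After execution: x = 0
0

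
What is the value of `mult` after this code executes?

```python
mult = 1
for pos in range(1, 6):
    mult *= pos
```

Let's trace through this code step by step.

Initialize: mult = 1
Entering loop: for pos in range(1, 6):

After execution: mult = 120
120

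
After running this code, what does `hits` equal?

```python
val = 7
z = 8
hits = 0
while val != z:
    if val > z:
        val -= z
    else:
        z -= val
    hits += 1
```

Let's trace through this code step by step.

Initialize: val = 7
Initialize: z = 8
Initialize: hits = 0
Entering loop: while val != z:

After execution: hits = 7
7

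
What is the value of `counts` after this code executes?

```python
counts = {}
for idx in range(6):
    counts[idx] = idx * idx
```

Let's trace through this code step by step.

Initialize: counts = {}
Entering loop: for idx in range(6):

After execution: counts = {0: 0, 1: 1, 2: 4, 3: 9, 4: 16, 5: 25}
{0: 0, 1: 1, 2: 4, 3: 9, 4: 16, 5: 25}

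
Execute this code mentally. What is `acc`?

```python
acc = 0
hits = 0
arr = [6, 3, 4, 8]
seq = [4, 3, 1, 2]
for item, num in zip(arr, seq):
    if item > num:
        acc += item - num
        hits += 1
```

Let's trace through this code step by step.

Initialize: acc = 0
Initialize: hits = 0
Initialize: arr = [6, 3, 4, 8]
Initialize: seq = [4, 3, 1, 2]
Entering loop: for item, num in zip(arr, seq):

After execution: acc = 11
11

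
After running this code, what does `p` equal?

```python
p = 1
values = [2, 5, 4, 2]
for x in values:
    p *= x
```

Let's trace through this code step by step.

Initialize: p = 1
Initialize: values = [2, 5, 4, 2]
Entering loop: for x in values:

After execution: p = 80
80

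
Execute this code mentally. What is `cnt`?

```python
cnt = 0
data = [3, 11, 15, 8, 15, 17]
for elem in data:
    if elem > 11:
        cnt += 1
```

Let's trace through this code step by step.

Initialize: cnt = 0
Initialize: data = [3, 11, 15, 8, 15, 17]
Entering loop: for elem in data:

After execution: cnt = 3
3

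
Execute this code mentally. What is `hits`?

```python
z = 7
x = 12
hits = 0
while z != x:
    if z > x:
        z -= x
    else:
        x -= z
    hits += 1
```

Let's trace through this code step by step.

Initialize: z = 7
Initialize: x = 12
Initialize: hits = 0
Entering loop: while z != x:

After execution: hits = 5
5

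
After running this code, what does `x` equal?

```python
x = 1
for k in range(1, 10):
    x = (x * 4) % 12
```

Let's trace through this code step by step.

Initialize: x = 1
Entering loop: for k in range(1, 10):

After execution: x = 4
4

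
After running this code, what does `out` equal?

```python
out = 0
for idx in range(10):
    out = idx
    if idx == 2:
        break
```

Let's trace through this code step by step.

Initialize: out = 0
Entering loop: for idx in range(10):

After execution: out = 2
2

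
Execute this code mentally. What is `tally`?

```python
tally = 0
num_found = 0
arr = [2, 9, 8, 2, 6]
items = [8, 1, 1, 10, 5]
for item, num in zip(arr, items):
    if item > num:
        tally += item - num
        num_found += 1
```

Let's trace through this code step by step.

Initialize: tally = 0
Initialize: num_found = 0
Initialize: arr = [2, 9, 8, 2, 6]
Initialize: items = [8, 1, 1, 10, 5]
Entering loop: for item, num in zip(arr, items):

After execution: tally = 16
16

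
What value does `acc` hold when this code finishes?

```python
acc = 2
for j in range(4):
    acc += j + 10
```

Let's trace through this code step by step.

Initialize: acc = 2
Entering loop: for j in range(4):

After execution: acc = 48
48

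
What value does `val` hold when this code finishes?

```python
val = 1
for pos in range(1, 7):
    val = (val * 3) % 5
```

Let's trace through this code step by step.

Initialize: val = 1
Entering loop: for pos in range(1, 7):

After execution: val = 4
4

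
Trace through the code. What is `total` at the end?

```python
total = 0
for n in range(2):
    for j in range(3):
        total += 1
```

Let's trace through this code step by step.

Initialize: total = 0
Entering loop: for n in range(2):

After execution: total = 6
6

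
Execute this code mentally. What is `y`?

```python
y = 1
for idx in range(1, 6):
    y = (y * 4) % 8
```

Let's trace through this code step by step.

Initialize: y = 1
Entering loop: for idx in range(1, 6):

After execution: y = 0
0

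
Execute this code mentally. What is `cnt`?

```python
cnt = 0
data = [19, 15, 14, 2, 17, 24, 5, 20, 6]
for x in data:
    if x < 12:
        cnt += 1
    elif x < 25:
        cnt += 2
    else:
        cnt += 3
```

Let's trace through this code step by step.

Initialize: cnt = 0
Initialize: data = [19, 15, 14, 2, 17, 24, 5, 20, 6]
Entering loop: for x in data:

After execution: cnt = 15
15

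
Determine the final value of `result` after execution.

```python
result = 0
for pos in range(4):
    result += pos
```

Let's trace through this code step by step.

Initialize: result = 0
Entering loop: for pos in range(4):

After execution: result = 6
6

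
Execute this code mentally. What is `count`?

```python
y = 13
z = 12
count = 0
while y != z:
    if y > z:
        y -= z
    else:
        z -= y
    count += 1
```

Let's trace through this code step by step.

Initialize: y = 13
Initialize: z = 12
Initialize: count = 0
Entering loop: while y != z:

After execution: count = 12
12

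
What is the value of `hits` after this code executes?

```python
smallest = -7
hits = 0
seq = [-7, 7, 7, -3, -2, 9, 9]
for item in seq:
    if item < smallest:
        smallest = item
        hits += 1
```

Let's trace through this code step by step.

Initialize: smallest = -7
Initialize: hits = 0
Initialize: seq = [-7, 7, 7, -3, -2, 9, 9]
Entering loop: for item in seq:

After execution: hits = 0
0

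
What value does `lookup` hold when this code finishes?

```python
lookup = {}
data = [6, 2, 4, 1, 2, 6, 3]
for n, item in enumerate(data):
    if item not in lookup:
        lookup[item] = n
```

Let's trace through this code step by step.

Initialize: lookup = {}
Initialize: data = [6, 2, 4, 1, 2, 6, 3]
Entering loop: for n, item in enumerate(data):

After execution: lookup = {6: 0, 2: 1, 4: 2, 1: 3, 3: 6}
{6: 0, 2: 1, 4: 2, 1: 3, 3: 6}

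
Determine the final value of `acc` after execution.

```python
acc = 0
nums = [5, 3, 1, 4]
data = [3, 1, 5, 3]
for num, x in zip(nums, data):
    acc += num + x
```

Let's trace through this code step by step.

Initialize: acc = 0
Initialize: nums = [5, 3, 1, 4]
Initialize: data = [3, 1, 5, 3]
Entering loop: for num, x in zip(nums, data):

After execution: acc = 25
25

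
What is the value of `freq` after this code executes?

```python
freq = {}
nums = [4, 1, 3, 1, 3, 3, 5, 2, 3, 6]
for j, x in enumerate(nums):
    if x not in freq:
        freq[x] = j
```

Let's trace through this code step by step.

Initialize: freq = {}
Initialize: nums = [4, 1, 3, 1, 3, 3, 5, 2, 3, 6]
Entering loop: for j, x in enumerate(nums):

After execution: freq = {4: 0, 1: 1, 3: 2, 5: 6, 2: 7, 6: 9}
{4: 0, 1: 1, 3: 2, 5: 6, 2: 7, 6: 9}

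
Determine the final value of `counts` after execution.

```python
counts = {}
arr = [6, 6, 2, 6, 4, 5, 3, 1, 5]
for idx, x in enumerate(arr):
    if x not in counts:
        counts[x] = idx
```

Let's trace through this code step by step.

Initialize: counts = {}
Initialize: arr = [6, 6, 2, 6, 4, 5, 3, 1, 5]
Entering loop: for idx, x in enumerate(arr):

After execution: counts = {6: 0, 2: 2, 4: 4, 5: 5, 3: 6, 1: 7}
{6: 0, 2: 2, 4: 4, 5: 5, 3: 6, 1: 7}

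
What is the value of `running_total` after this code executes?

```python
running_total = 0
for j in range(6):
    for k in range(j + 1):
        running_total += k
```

Let's trace through this code step by step.

Initialize: running_total = 0
Entering loop: for j in range(6):

After execution: running_total = 35
35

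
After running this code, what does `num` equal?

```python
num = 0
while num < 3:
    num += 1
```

Let's trace through this code step by step.

Initialize: num = 0
Entering loop: while num < 3:

After execution: num = 3
3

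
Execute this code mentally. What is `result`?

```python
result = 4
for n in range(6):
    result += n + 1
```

Let's trace through this code step by step.

Initialize: result = 4
Entering loop: for n in range(6):

After execution: result = 25
25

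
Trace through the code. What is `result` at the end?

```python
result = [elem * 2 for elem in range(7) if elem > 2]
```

Let's trace through this code step by step.

Initialize: result = [elem * 2 for elem in range(7) if elem > 2]

After execution: result = [6, 8, 10, 12]
[6, 8, 10, 12]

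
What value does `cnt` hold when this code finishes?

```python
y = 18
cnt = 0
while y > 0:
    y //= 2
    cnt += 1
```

Let's trace through this code step by step.

Initialize: y = 18
Initialize: cnt = 0
Entering loop: while y > 0:

After execution: cnt = 5
5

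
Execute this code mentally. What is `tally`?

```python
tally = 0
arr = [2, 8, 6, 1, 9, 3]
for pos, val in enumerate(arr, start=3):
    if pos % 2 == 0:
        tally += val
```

Let's trace through this code step by step.

Initialize: tally = 0
Initialize: arr = [2, 8, 6, 1, 9, 3]
Entering loop: for pos, val in enumerate(arr, start=3):

After execution: tally = 12
12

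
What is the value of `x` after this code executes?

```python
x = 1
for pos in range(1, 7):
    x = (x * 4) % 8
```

Let's trace through this code step by step.

Initialize: x = 1
Entering loop: for pos in range(1, 7):

After execution: x = 0
0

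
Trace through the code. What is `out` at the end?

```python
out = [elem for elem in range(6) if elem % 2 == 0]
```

Let's trace through this code step by step.

Initialize: out = [elem for elem in range(6) if elem % 2 == 0]

After execution: out = [0, 2, 4]
[0, 2, 4]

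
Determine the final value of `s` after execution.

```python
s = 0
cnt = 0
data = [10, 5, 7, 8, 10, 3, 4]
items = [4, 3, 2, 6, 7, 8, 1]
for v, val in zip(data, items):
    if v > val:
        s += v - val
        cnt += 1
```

Let's trace through this code step by step.

Initialize: s = 0
Initialize: cnt = 0
Initialize: data = [10, 5, 7, 8, 10, 3, 4]
Initialize: items = [4, 3, 2, 6, 7, 8, 1]
Entering loop: for v, val in zip(data, items):

After execution: s = 21
21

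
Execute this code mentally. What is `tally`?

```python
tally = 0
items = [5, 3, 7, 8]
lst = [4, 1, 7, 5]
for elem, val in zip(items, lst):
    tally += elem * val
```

Let's trace through this code step by step.

Initialize: tally = 0
Initialize: items = [5, 3, 7, 8]
Initialize: lst = [4, 1, 7, 5]
Entering loop: for elem, val in zip(items, lst):

After execution: tally = 112
112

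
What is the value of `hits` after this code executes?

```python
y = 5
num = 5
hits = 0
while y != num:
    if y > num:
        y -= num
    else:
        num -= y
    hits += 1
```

Let's trace through this code step by step.

Initialize: y = 5
Initialize: num = 5
Initialize: hits = 0
Entering loop: while y != num:

After execution: hits = 0
0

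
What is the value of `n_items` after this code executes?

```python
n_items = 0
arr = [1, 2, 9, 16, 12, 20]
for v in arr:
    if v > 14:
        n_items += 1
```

Let's trace through this code step by step.

Initialize: n_items = 0
Initialize: arr = [1, 2, 9, 16, 12, 20]
Entering loop: for v in arr:

After execution: n_items = 2
2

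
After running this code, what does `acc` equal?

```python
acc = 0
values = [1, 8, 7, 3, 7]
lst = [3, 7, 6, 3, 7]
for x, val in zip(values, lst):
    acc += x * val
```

Let's trace through this code step by step.

Initialize: acc = 0
Initialize: values = [1, 8, 7, 3, 7]
Initialize: lst = [3, 7, 6, 3, 7]
Entering loop: for x, val in zip(values, lst):

After execution: acc = 159
159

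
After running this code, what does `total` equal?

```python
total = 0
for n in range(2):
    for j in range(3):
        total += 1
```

Let's trace through this code step by step.

Initialize: total = 0
Entering loop: for n in range(2):

After execution: total = 6
6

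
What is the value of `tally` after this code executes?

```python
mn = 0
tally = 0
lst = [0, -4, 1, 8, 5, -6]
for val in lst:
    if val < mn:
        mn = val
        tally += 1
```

Let's trace through this code step by step.

Initialize: mn = 0
Initialize: tally = 0
Initialize: lst = [0, -4, 1, 8, 5, -6]
Entering loop: for val in lst:

After execution: tally = 2
2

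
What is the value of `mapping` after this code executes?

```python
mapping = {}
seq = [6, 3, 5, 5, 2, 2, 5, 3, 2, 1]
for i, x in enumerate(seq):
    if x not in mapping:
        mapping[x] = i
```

Let's trace through this code step by step.

Initialize: mapping = {}
Initialize: seq = [6, 3, 5, 5, 2, 2, 5, 3, 2, 1]
Entering loop: for i, x in enumerate(seq):

After execution: mapping = {6: 0, 3: 1, 5: 2, 2: 4, 1: 9}
{6: 0, 3: 1, 5: 2, 2: 4, 1: 9}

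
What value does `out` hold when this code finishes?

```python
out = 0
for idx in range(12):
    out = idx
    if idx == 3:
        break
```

Let's trace through this code step by step.

Initialize: out = 0
Entering loop: for idx in range(12):

After execution: out = 3
3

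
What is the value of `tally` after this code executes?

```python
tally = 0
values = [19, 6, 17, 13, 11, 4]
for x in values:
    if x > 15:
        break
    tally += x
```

Let's trace through this code step by step.

Initialize: tally = 0
Initialize: values = [19, 6, 17, 13, 11, 4]
Entering loop: for x in values:

After execution: tally = 0
0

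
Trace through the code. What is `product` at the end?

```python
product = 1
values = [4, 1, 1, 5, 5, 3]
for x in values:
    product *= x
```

Let's trace through this code step by step.

Initialize: product = 1
Initialize: values = [4, 1, 1, 5, 5, 3]
Entering loop: for x in values:

After execution: product = 300
300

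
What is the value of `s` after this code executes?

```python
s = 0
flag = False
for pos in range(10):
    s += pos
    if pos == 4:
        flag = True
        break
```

Let's trace through this code step by step.

Initialize: s = 0
Initialize: flag = False
Entering loop: for pos in range(10):

After execution: s = 10
10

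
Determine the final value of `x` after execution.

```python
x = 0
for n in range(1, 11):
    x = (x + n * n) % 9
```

Let's trace through this code step by step.

Initialize: x = 0
Entering loop: for n in range(1, 11):

After execution: x = 7
7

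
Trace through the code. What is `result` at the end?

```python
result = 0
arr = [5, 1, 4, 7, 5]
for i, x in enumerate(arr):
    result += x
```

Let's trace through this code step by step.

Initialize: result = 0
Initialize: arr = [5, 1, 4, 7, 5]
Entering loop: for i, x in enumerate(arr):

After execution: result = 22
22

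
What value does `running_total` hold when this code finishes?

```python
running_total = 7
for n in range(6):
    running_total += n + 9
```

Let's trace through this code step by step.

Initialize: running_total = 7
Entering loop: for n in range(6):

After execution: running_total = 76
76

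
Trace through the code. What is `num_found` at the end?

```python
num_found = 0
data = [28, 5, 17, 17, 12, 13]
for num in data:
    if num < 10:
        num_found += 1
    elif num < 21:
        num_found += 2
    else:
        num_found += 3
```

Let's trace through this code step by step.

Initialize: num_found = 0
Initialize: data = [28, 5, 17, 17, 12, 13]
Entering loop: for num in data:

After execution: num_found = 12
12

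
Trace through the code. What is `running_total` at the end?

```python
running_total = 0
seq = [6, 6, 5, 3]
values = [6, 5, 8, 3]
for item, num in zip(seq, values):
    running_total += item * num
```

Let's trace through this code step by step.

Initialize: running_total = 0
Initialize: seq = [6, 6, 5, 3]
Initialize: values = [6, 5, 8, 3]
Entering loop: for item, num in zip(seq, values):

After execution: running_total = 115
115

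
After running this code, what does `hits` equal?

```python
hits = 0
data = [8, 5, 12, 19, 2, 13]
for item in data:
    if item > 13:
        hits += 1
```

Let's trace through this code step by step.

Initialize: hits = 0
Initialize: data = [8, 5, 12, 19, 2, 13]
Entering loop: for item in data:

After execution: hits = 1
1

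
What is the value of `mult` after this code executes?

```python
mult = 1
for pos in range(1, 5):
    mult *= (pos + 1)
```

Let's trace through this code step by step.

Initialize: mult = 1
Entering loop: for pos in range(1, 5):

After execution: mult = 120
120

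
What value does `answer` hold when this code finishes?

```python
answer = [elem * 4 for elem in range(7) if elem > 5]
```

Let's trace through this code step by step.

Initialize: answer = [elem * 4 for elem in range(7) if elem > 5]

After execution: answer = [24]
[24]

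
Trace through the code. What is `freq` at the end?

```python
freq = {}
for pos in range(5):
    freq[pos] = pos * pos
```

Let's trace through this code step by step.

Initialize: freq = {}
Entering loop: for pos in range(5):

After execution: freq = {0: 0, 1: 1, 2: 4, 3: 9, 4: 16}
{0: 0, 1: 1, 2: 4, 3: 9, 4: 16}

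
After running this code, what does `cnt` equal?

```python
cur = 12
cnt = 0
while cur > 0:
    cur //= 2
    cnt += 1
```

Let's trace through this code step by step.

Initialize: cur = 12
Initialize: cnt = 0
Entering loop: while cur > 0:

After execution: cnt = 4
4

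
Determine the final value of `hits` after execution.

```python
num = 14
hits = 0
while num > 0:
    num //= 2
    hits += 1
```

Let's trace through this code step by step.

Initialize: num = 14
Initialize: hits = 0
Entering loop: while num > 0:

After execution: hits = 4
4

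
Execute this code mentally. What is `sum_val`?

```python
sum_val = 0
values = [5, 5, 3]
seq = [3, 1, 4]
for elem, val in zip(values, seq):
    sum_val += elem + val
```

Let's trace through this code step by step.

Initialize: sum_val = 0
Initialize: values = [5, 5, 3]
Initialize: seq = [3, 1, 4]
Entering loop: for elem, val in zip(values, seq):

After execution: sum_val = 21
21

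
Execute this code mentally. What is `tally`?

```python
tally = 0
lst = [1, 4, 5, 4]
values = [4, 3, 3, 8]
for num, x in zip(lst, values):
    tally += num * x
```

Let's trace through this code step by step.

Initialize: tally = 0
Initialize: lst = [1, 4, 5, 4]
Initialize: values = [4, 3, 3, 8]
Entering loop: for num, x in zip(lst, values):

After execution: tally = 63
63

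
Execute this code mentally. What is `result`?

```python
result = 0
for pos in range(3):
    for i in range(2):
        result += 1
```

Let's trace through this code step by step.

Initialize: result = 0
Entering loop: for pos in range(3):

After execution: result = 6
6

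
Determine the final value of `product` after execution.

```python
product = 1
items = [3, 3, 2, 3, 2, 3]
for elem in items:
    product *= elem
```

Let's trace through this code step by step.

Initialize: product = 1
Initialize: items = [3, 3, 2, 3, 2, 3]
Entering loop: for elem in items:

After execution: product = 324
324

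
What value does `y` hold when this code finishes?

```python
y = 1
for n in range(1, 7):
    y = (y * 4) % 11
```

Let's trace through this code step by step.

Initialize: y = 1
Entering loop: for n in range(1, 7):

After execution: y = 4
4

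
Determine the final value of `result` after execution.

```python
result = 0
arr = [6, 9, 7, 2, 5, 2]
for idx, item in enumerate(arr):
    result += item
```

Let's trace through this code step by step.

Initialize: result = 0
Initialize: arr = [6, 9, 7, 2, 5, 2]
Entering loop: for idx, item in enumerate(arr):

After execution: result = 31
31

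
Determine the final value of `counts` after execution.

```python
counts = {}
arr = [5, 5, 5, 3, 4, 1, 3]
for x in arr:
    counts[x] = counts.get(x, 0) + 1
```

Let's trace through this code step by step.

Initialize: counts = {}
Initialize: arr = [5, 5, 5, 3, 4, 1, 3]
Entering loop: for x in arr:

After execution: counts = {5: 3, 3: 2, 4: 1, 1: 1}
{5: 3, 3: 2, 4: 1, 1: 1}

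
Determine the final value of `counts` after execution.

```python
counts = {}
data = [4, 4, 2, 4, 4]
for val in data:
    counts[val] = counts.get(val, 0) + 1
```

Let's trace through this code step by step.

Initialize: counts = {}
Initialize: data = [4, 4, 2, 4, 4]
Entering loop: for val in data:

After execution: counts = {4: 4, 2: 1}
{4: 4, 2: 1}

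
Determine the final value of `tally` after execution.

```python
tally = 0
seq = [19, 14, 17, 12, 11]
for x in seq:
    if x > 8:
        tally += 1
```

Let's trace through this code step by step.

Initialize: tally = 0
Initialize: seq = [19, 14, 17, 12, 11]
Entering loop: for x in seq:

After execution: tally = 5
5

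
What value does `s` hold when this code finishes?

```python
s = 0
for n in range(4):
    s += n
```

Let's trace through this code step by step.

Initialize: s = 0
Entering loop: for n in range(4):

After execution: s = 6
6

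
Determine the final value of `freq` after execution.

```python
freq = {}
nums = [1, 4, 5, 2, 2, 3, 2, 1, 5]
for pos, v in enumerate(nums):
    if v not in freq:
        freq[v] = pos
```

Let's trace through this code step by step.

Initialize: freq = {}
Initialize: nums = [1, 4, 5, 2, 2, 3, 2, 1, 5]
Entering loop: for pos, v in enumerate(nums):

After execution: freq = {1: 0, 4: 1, 5: 2, 2: 3, 3: 5}
{1: 0, 4: 1, 5: 2, 2: 3, 3: 5}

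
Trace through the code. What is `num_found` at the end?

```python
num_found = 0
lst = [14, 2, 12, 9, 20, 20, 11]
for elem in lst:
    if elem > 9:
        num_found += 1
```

Let's trace through this code step by step.

Initialize: num_found = 0
Initialize: lst = [14, 2, 12, 9, 20, 20, 11]
Entering loop: for elem in lst:

After execution: num_found = 5
5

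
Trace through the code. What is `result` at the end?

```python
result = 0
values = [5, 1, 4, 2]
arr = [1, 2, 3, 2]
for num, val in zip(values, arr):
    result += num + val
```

Let's trace through this code step by step.

Initialize: result = 0
Initialize: values = [5, 1, 4, 2]
Initialize: arr = [1, 2, 3, 2]
Entering loop: for num, val in zip(values, arr):

After execution: result = 20
20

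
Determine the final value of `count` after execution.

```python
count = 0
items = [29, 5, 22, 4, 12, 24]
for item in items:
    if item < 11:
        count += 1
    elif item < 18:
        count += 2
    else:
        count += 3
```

Let's trace through this code step by step.

Initialize: count = 0
Initialize: items = [29, 5, 22, 4, 12, 24]
Entering loop: for item in items:

After execution: count = 13
13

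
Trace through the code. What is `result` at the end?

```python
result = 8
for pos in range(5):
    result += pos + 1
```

Let's trace through this code step by step.

Initialize: result = 8
Entering loop: for pos in range(5):

After execution: result = 23
23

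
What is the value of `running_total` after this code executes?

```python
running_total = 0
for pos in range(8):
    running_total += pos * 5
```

Let's trace through this code step by step.

Initialize: running_total = 0
Entering loop: for pos in range(8):

After execution: running_total = 140
140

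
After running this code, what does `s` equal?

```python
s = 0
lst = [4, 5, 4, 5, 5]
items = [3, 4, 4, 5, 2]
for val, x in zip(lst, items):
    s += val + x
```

Let's trace through this code step by step.

Initialize: s = 0
Initialize: lst = [4, 5, 4, 5, 5]
Initialize: items = [3, 4, 4, 5, 2]
Entering loop: for val, x in zip(lst, items):

After execution: s = 41
41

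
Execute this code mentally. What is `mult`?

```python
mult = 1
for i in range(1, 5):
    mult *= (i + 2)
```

Let's trace through this code step by step.

Initialize: mult = 1
Entering loop: for i in range(1, 5):

After execution: mult = 360
360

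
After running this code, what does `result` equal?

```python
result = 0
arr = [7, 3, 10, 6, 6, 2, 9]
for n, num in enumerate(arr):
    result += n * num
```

Let's trace through this code step by step.

Initialize: result = 0
Initialize: arr = [7, 3, 10, 6, 6, 2, 9]
Entering loop: for n, num in enumerate(arr):

After execution: result = 129
129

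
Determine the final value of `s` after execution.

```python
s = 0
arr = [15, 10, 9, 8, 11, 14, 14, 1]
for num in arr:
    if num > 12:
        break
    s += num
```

Let's trace through this code step by step.

Initialize: s = 0
Initialize: arr = [15, 10, 9, 8, 11, 14, 14, 1]
Entering loop: for num in arr:

After execution: s = 0
0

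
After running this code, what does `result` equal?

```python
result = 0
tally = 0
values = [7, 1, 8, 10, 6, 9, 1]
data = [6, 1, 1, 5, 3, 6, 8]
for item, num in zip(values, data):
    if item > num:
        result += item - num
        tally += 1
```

Let's trace through this code step by step.

Initialize: result = 0
Initialize: tally = 0
Initialize: values = [7, 1, 8, 10, 6, 9, 1]
Initialize: data = [6, 1, 1, 5, 3, 6, 8]
Entering loop: for item, num in zip(values, data):

After execution: result = 19
19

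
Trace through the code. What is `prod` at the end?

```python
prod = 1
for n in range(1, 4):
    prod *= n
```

Let's trace through this code step by step.

Initialize: prod = 1
Entering loop: for n in range(1, 4):

After execution: prod = 6
6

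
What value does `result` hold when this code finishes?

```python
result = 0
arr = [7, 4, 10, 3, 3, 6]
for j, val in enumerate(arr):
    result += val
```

Let's trace through this code step by step.

Initialize: result = 0
Initialize: arr = [7, 4, 10, 3, 3, 6]
Entering loop: for j, val in enumerate(arr):

After execution: result = 33
33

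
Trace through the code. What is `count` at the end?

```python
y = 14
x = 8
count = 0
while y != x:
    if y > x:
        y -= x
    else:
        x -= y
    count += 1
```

Let's trace through this code step by step.

Initialize: y = 14
Initialize: x = 8
Initialize: count = 0
Entering loop: while y != x:

After execution: count = 4
4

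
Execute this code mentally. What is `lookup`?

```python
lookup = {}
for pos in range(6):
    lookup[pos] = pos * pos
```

Let's trace through this code step by step.

Initialize: lookup = {}
Entering loop: for pos in range(6):

After execution: lookup = {0: 0, 1: 1, 2: 4, 3: 9, 4: 16, 5: 25}
{0: 0, 1: 1, 2: 4, 3: 9, 4: 16, 5: 25}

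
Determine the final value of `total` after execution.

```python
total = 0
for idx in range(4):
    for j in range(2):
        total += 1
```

Let's trace through this code step by step.

Initialize: total = 0
Entering loop: for idx in range(4):

After execution: total = 8
8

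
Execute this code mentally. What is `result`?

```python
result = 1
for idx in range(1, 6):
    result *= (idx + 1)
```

Let's trace through this code step by step.

Initialize: result = 1
Entering loop: for idx in range(1, 6):

After execution: result = 720
720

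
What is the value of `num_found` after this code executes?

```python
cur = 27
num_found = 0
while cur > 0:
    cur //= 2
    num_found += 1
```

Let's trace through this code step by step.

Initialize: cur = 27
Initialize: num_found = 0
Entering loop: while cur > 0:

After execution: num_found = 5
5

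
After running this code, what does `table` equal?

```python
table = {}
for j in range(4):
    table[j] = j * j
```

Let's trace through this code step by step.

Initialize: table = {}
Entering loop: for j in range(4):

After execution: table = {0: 0, 1: 1, 2: 4, 3: 9}
{0: 0, 1: 1, 2: 4, 3: 9}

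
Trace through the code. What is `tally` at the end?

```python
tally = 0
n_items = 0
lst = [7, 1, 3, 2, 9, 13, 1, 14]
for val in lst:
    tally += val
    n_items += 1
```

Let's trace through this code step by step.

Initialize: tally = 0
Initialize: n_items = 0
Initialize: lst = [7, 1, 3, 2, 9, 13, 1, 14]
Entering loop: for val in lst:

After execution: tally = 50
50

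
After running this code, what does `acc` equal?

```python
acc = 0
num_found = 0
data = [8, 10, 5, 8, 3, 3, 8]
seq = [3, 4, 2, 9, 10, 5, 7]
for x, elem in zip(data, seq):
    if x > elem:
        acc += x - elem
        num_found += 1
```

Let's trace through this code step by step.

Initialize: acc = 0
Initialize: num_found = 0
Initialize: data = [8, 10, 5, 8, 3, 3, 8]
Initialize: seq = [3, 4, 2, 9, 10, 5, 7]
Entering loop: for x, elem in zip(data, seq):

After execution: acc = 15
15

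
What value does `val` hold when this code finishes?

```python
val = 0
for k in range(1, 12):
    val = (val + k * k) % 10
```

Let's trace through this code step by step.

Initialize: val = 0
Entering loop: for k in range(1, 12):

After execution: val = 6
6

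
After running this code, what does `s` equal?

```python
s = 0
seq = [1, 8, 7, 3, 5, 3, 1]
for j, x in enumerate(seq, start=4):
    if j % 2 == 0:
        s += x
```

Let's trace through this code step by step.

Initialize: s = 0
Initialize: seq = [1, 8, 7, 3, 5, 3, 1]
Entering loop: for j, x in enumerate(seq, start=4):

After execution: s = 14
14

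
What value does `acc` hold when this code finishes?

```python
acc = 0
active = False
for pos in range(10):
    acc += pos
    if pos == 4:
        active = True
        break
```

Let's trace through this code step by step.

Initialize: acc = 0
Initialize: active = False
Entering loop: for pos in range(10):

After execution: acc = 10
10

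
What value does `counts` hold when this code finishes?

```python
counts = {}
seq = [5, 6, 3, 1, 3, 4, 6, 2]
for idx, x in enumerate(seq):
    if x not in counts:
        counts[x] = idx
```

Let's trace through this code step by step.

Initialize: counts = {}
Initialize: seq = [5, 6, 3, 1, 3, 4, 6, 2]
Entering loop: for idx, x in enumerate(seq):

After execution: counts = {5: 0, 6: 1, 3: 2, 1: 3, 4: 5, 2: 7}
{5: 0, 6: 1, 3: 2, 1: 3, 4: 5, 2: 7}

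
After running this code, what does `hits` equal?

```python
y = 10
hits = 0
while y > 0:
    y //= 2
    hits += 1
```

Let's trace through this code step by step.

Initialize: y = 10
Initialize: hits = 0
Entering loop: while y > 0:

After execution: hits = 4
4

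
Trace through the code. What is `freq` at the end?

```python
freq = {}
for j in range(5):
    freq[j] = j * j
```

Let's trace through this code step by step.

Initialize: freq = {}
Entering loop: for j in range(5):

After execution: freq = {0: 0, 1: 1, 2: 4, 3: 9, 4: 16}
{0: 0, 1: 1, 2: 4, 3: 9, 4: 16}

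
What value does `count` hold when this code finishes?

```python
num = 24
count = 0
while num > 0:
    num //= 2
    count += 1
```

Let's trace through this code step by step.

Initialize: num = 24
Initialize: count = 0
Entering loop: while num > 0:

After execution: count = 5
5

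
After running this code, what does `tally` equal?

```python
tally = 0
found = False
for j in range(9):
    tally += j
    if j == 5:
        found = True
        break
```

Let's trace through this code step by step.

Initialize: tally = 0
Initialize: found = False
Entering loop: for j in range(9):

After execution: tally = 15
15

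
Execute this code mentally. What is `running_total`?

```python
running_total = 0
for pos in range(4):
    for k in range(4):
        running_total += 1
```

Let's trace through this code step by step.

Initialize: running_total = 0
Entering loop: for pos in range(4):

After execution: running_total = 16
16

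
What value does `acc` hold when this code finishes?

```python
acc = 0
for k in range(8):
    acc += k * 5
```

Let's trace through this code step by step.

Initialize: acc = 0
Entering loop: for k in range(8):

After execution: acc = 140
140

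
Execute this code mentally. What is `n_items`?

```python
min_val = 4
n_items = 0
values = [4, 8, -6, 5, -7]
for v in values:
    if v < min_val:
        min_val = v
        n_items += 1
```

Let's trace through this code step by step.

Initialize: min_val = 4
Initialize: n_items = 0
Initialize: values = [4, 8, -6, 5, -7]
Entering loop: for v in values:

After execution: n_items = 2
2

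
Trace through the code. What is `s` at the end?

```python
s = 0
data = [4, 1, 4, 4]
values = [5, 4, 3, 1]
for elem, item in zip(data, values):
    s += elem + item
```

Let's trace through this code step by step.

Initialize: s = 0
Initialize: data = [4, 1, 4, 4]
Initialize: values = [5, 4, 3, 1]
Entering loop: for elem, item in zip(data, values):

After execution: s = 26
26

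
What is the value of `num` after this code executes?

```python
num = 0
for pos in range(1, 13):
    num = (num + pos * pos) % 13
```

Let's trace through this code step by step.

Initialize: num = 0
Entering loop: for pos in range(1, 13):

After execution: num = 0
0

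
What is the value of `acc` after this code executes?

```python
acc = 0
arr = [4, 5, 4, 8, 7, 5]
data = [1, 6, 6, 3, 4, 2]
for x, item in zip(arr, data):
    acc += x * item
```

Let's trace through this code step by step.

Initialize: acc = 0
Initialize: arr = [4, 5, 4, 8, 7, 5]
Initialize: data = [1, 6, 6, 3, 4, 2]
Entering loop: for x, item in zip(arr, data):

After execution: acc = 120
120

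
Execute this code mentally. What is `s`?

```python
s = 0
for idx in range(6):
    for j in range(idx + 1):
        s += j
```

Let's trace through this code step by step.

Initialize: s = 0
Entering loop: for idx in range(6):

After execution: s = 35
35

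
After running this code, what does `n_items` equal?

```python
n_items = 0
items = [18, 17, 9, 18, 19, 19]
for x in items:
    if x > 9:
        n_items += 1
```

Let's trace through this code step by step.

Initialize: n_items = 0
Initialize: items = [18, 17, 9, 18, 19, 19]
Entering loop: for x in items:

After execution: n_items = 5
5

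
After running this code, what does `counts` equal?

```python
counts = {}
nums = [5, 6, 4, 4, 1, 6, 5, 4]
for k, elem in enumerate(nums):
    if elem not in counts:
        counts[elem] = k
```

Let's trace through this code step by step.

Initialize: counts = {}
Initialize: nums = [5, 6, 4, 4, 1, 6, 5, 4]
Entering loop: for k, elem in enumerate(nums):

After execution: counts = {5: 0, 6: 1, 4: 2, 1: 4}
{5: 0, 6: 1, 4: 2, 1: 4}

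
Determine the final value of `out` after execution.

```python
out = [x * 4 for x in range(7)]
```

Let's trace through this code step by step.

Initialize: out = [x * 4 for x in range(7)]

After execution: out = [0, 4, 8, 12, 16, 20, 24]
[0, 4, 8, 12, 16, 20, 24]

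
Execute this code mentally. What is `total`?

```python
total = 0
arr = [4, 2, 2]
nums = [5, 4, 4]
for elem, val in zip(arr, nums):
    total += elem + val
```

Let's trace through this code step by step.

Initialize: total = 0
Initialize: arr = [4, 2, 2]
Initialize: nums = [5, 4, 4]
Entering loop: for elem, val in zip(arr, nums):

After execution: total = 21
21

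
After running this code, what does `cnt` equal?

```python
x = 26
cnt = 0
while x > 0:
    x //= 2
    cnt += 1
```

Let's trace through this code step by step.

Initialize: x = 26
Initialize: cnt = 0
Entering loop: while x > 0:

After execution: cnt = 5
5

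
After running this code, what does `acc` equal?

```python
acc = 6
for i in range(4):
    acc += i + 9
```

Let's trace through this code step by step.

Initialize: acc = 6
Entering loop: for i in range(4):

After execution: acc = 48
48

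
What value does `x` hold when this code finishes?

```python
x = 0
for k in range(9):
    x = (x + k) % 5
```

Let's trace through this code step by step.

Initialize: x = 0
Entering loop: for k in range(9):

After execution: x = 1
1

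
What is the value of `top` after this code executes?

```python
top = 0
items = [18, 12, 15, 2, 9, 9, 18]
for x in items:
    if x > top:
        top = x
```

Let's trace through this code step by step.

Initialize: top = 0
Initialize: items = [18, 12, 15, 2, 9, 9, 18]
Entering loop: for x in items:

After execution: top = 18
18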